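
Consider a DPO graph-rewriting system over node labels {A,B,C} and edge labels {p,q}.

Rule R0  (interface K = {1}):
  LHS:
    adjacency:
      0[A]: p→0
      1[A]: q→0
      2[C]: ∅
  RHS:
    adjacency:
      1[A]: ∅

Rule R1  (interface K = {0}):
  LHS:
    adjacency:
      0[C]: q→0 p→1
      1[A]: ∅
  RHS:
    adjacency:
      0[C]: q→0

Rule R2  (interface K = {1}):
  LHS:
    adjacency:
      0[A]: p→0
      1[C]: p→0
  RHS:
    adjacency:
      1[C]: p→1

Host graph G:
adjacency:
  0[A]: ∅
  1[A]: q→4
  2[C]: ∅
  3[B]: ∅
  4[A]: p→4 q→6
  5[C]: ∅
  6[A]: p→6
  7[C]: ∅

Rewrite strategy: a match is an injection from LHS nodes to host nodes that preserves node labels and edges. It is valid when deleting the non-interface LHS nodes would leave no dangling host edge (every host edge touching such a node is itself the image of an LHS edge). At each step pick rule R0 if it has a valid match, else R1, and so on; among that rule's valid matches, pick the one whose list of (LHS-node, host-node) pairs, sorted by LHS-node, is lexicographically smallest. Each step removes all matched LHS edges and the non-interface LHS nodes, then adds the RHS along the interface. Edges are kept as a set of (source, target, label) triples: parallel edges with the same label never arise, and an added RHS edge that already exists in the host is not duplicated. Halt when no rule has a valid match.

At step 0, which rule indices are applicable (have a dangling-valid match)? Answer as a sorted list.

R0: 3 valid matches — {0↦6, 1↦4, 2↦2}, {0↦6, 1↦4, 2↦5}, {0↦6, 1↦4, 2↦7}
R1: no valid match — LHS pattern not found
R2: no valid match — LHS pattern not found

Answer: [R0]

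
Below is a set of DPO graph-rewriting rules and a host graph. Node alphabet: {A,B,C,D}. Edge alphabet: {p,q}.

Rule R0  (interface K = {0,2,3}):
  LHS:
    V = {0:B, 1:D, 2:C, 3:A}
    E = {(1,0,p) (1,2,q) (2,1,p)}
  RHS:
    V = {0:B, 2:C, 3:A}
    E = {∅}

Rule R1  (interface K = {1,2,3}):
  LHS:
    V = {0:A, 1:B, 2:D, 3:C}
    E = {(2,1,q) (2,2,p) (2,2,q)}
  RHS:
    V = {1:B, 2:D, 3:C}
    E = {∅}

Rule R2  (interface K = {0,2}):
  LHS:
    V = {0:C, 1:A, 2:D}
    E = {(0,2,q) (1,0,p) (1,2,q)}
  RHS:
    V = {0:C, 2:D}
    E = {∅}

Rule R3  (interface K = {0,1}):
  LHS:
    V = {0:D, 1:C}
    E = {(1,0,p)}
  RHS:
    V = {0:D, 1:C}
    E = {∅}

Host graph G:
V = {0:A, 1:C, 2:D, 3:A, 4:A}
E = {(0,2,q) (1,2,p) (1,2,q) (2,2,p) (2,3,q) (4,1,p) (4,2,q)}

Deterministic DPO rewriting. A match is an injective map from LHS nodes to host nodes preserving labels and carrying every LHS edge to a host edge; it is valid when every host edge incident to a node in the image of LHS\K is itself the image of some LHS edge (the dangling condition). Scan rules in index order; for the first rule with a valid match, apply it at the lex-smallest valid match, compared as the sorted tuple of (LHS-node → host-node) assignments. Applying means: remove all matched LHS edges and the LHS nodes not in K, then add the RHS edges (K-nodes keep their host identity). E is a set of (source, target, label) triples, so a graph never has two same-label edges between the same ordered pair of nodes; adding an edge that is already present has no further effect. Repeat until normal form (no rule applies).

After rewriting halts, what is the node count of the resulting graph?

[0] host  ⇒  5 nodes, 7 edges  {0-q->2 1-p->2 1-q->2 2-p->2 2-q->3 4-p->1 4-q->2}
[1] R2 @ {0↦1, 1↦4, 2↦2}  ⇒  4 nodes, 4 edges  {0-q->2 1-p->2 2-p->2 2-q->3}
[2] R3 @ {0↦2, 1↦1}  ⇒  4 nodes, 3 edges  {0-q->2 2-p->2 2-q->3}
halt: no rule applies after step 2
NF nodes: {0:A, 1:C, 2:D, 3:A}

Answer: 4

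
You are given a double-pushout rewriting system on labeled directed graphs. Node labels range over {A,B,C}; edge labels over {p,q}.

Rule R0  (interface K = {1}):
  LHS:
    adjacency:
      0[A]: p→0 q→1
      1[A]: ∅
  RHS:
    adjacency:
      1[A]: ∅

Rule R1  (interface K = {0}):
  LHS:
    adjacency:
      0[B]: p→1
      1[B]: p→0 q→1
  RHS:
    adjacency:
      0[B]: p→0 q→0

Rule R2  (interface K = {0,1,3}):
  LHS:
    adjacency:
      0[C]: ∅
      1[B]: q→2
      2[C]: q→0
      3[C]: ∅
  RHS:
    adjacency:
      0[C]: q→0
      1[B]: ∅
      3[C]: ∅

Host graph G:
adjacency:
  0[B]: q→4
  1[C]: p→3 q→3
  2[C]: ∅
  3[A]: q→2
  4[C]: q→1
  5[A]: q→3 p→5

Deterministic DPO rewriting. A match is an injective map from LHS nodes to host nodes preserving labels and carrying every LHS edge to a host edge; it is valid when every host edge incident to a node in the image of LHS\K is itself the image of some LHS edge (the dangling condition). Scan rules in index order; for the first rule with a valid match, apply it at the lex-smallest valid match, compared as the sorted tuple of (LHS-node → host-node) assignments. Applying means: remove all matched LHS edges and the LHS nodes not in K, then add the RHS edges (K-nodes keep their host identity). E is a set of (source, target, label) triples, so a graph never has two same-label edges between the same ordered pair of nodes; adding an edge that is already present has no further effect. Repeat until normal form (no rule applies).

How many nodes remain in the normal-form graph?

start.  V:6 E:7  edges: 0-q->4 1-p->3 1-q->3 3-q->2 4-q->1 5-q->3 5-p->5
1. fire R0 via {0↦5, 1↦3}  →  V:5 E:5  edges: 0-q->4 1-p->3 1-q->3 3-q->2 4-q->1
2. fire R2 via {0↦1, 1↦0, 2↦4, 3↦2}  →  V:4 E:4  edges: 1-q->1 1-p->3 1-q->3 3-q->2
normal form: no rule applies after step 2
NF nodes: {0:B, 1:C, 2:C, 3:A}

Answer: 4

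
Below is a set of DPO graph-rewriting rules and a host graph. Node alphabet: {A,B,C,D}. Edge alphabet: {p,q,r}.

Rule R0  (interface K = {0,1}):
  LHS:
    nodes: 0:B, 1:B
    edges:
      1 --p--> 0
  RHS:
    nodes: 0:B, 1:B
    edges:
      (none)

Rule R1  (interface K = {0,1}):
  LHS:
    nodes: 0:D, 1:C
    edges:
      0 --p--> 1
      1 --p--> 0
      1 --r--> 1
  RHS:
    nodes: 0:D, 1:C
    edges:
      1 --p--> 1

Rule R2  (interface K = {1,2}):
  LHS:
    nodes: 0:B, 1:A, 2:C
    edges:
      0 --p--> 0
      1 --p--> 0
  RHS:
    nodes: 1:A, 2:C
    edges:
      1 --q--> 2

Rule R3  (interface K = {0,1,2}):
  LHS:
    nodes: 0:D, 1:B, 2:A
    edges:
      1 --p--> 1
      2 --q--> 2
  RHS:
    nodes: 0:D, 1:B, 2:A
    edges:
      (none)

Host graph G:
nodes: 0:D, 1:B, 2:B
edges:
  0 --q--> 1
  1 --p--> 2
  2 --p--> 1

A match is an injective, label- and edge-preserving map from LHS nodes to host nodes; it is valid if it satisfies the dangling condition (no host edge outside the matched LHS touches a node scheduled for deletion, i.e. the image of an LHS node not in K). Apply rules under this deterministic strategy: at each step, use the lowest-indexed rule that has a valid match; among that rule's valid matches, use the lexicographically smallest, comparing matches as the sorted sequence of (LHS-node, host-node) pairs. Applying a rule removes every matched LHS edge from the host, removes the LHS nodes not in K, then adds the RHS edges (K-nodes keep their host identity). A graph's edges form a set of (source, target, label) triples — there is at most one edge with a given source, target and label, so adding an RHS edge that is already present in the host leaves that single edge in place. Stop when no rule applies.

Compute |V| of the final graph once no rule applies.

Answer: 3

Rewrite trace:
start.  V:3 E:3  edges: 0-q->1 1-p->2 2-p->1
1. fire R0 via {0↦1, 1↦2}  →  V:3 E:2  edges: 0-q->1 1-p->2
2. fire R0 via {0↦2, 1↦1}  →  V:3 E:1  edges: 0-q->1
halt: no rule applies after step 2
NF nodes: {0:D, 1:B, 2:B}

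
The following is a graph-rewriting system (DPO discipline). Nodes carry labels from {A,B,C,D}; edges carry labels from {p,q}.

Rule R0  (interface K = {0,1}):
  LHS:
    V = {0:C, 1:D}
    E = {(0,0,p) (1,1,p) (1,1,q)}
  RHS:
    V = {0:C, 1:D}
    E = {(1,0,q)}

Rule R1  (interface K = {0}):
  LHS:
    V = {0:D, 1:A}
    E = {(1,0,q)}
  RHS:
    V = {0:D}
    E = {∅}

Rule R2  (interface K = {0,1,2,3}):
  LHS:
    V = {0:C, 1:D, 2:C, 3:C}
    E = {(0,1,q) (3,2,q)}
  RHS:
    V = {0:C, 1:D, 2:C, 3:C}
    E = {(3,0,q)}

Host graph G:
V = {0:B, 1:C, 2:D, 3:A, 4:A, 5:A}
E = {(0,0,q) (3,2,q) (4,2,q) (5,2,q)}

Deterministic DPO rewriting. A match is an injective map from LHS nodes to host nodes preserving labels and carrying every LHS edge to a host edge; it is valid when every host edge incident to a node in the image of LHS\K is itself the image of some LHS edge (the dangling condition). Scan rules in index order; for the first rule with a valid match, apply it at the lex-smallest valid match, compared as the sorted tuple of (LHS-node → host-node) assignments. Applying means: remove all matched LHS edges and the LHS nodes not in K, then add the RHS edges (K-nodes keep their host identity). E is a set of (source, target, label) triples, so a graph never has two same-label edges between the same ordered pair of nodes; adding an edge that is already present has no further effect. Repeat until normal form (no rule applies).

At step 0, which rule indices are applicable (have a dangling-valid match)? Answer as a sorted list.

R0: no valid match — LHS pattern not found
R1: 3 valid matches — {0↦2, 1↦3}, {0↦2, 1↦4}, {0↦2, 1↦5}
R2: no valid match — LHS pattern not found

Answer: [R1]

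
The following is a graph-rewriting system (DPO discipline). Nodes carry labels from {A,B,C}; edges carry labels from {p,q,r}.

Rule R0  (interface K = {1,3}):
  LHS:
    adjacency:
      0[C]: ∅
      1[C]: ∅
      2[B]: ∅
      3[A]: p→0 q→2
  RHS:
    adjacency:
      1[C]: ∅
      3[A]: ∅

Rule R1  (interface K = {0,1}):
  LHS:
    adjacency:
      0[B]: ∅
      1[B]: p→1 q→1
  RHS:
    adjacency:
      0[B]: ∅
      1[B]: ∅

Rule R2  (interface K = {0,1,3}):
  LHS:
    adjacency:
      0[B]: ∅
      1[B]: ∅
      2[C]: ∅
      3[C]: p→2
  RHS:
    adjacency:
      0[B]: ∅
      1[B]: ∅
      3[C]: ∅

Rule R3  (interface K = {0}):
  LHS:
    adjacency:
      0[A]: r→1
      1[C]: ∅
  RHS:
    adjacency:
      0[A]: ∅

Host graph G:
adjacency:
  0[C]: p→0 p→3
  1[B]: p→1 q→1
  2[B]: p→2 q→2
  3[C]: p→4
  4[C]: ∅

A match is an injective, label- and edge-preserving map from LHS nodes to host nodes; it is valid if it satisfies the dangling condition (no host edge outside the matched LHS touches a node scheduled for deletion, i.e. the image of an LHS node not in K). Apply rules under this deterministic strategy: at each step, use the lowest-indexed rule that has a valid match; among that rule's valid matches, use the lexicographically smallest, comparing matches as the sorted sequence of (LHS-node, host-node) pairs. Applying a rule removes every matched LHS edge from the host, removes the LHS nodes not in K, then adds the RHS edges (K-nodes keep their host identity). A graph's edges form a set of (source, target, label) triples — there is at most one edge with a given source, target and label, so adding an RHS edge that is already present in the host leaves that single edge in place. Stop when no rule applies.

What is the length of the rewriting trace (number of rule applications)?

Answer: 4

Steps:
initial: |V|=5 |E|=7  E = 0-p->0 0-p->3 1-p->1 1-q->1 2-p->2 2-q->2 3-p->4
step 1: apply R1 at {0↦1, 1↦2}  → |V|=5 |E|=5  E = 0-p->0 0-p->3 1-p->1 1-q->1 3-p->4
step 2: apply R1 at {0↦2, 1↦1}  → |V|=5 |E|=3  E = 0-p->0 0-p->3 3-p->4
step 3: apply R2 at {0↦1, 1↦2, 2↦4, 3↦3}  → |V|=4 |E|=2  E = 0-p->0 0-p->3
step 4: apply R2 at {0↦1, 1↦2, 2↦3, 3↦0}  → |V|=3 |E|=1  E = 0-p->0
normal form: no rule applies after step 4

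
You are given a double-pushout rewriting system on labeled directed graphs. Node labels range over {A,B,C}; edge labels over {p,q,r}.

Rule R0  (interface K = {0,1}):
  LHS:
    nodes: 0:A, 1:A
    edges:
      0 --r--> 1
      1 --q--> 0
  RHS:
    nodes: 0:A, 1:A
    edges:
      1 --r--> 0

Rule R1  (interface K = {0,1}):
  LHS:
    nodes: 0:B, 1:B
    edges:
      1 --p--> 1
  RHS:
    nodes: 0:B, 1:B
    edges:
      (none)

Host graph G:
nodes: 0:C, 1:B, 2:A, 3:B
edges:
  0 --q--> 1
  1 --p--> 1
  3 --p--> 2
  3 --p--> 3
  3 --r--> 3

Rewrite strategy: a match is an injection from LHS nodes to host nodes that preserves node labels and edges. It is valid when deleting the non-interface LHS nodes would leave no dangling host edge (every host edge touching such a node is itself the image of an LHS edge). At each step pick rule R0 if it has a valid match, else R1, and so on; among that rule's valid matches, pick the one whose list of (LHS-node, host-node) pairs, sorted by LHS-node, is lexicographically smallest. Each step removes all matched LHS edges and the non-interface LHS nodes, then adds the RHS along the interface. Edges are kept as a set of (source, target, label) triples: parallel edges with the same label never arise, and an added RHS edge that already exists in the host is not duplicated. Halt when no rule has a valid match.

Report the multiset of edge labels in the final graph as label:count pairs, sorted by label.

Answer: p:1 q:1 r:1

Derivation:
[0] host  ⇒  4 nodes, 5 edges  {0-q->1 1-p->1 3-p->2 3-p->3 3-r->3}
[1] R1 @ {0↦1, 1↦3}  ⇒  4 nodes, 4 edges  {0-q->1 1-p->1 3-p->2 3-r->3}
[2] R1 @ {0↦3, 1↦1}  ⇒  4 nodes, 3 edges  {0-q->1 3-p->2 3-r->3}
final graph: no rule applies after step 2
NF edges: [(0, 1, 'q'), (3, 2, 'p'), (3, 3, 'r')]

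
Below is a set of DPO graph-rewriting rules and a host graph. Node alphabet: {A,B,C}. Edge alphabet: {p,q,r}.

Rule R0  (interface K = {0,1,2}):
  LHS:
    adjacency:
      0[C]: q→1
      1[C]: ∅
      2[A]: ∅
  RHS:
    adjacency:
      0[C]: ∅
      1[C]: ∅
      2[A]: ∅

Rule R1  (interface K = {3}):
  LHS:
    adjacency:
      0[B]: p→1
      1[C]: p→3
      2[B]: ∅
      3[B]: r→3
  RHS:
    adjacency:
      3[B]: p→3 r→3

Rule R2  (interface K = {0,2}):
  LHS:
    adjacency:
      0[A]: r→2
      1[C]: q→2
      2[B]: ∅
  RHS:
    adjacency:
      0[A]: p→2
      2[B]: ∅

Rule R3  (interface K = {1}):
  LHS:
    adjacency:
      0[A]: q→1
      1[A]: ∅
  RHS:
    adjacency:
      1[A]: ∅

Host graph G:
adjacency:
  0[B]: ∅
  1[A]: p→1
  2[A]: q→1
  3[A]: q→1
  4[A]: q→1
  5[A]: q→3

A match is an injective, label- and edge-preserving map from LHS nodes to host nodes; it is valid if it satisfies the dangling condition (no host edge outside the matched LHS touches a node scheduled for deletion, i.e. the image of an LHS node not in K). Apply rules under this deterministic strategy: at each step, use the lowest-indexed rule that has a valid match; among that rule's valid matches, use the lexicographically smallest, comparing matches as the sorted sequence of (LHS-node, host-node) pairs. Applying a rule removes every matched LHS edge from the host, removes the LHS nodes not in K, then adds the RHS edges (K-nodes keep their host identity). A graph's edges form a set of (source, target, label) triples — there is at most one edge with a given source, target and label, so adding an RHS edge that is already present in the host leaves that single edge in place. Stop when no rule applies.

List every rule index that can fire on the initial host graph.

R0: no valid match — LHS pattern not found
R1: no valid match — LHS pattern not found
R2: no valid match — LHS pattern not found
R3: 3 valid matches — {0↦2, 1↦1}, {0↦4, 1↦1}, {0↦5, 1↦3}

Answer: [R3]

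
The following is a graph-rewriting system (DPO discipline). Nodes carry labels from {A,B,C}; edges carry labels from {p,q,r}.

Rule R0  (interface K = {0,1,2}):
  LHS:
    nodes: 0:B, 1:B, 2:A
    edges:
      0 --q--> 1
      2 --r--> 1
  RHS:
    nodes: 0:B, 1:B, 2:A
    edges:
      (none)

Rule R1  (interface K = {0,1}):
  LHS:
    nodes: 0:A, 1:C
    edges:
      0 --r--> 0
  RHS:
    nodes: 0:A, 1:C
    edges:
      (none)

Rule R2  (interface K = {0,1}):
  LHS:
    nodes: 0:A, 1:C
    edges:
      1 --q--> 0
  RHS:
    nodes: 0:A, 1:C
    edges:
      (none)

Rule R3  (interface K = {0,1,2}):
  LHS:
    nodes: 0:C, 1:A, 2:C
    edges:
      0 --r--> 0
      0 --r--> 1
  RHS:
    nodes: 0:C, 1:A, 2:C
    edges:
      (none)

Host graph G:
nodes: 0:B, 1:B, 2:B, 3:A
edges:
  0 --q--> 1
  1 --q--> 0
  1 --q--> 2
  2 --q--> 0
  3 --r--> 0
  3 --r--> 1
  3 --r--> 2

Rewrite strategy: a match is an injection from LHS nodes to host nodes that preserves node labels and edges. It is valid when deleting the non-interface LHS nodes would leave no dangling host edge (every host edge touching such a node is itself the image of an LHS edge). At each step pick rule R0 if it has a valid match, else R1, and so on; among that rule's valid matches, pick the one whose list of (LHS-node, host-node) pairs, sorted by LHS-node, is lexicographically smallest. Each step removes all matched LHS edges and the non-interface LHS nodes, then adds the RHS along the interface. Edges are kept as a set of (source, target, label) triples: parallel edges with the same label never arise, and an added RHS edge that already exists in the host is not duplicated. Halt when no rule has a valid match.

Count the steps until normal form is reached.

Answer: 3

Rewrite trace:
start.  V:4 E:7  edges: 0-q->1 1-q->0 1-q->2 2-q->0 3-r->0 3-r->1 3-r->2
1. fire R0 via {0↦0, 1↦1, 2↦3}  →  V:4 E:5  edges: 1-q->0 1-q->2 2-q->0 3-r->0 3-r->2
2. fire R0 via {0↦1, 1↦0, 2↦3}  →  V:4 E:3  edges: 1-q->2 2-q->0 3-r->2
3. fire R0 via {0↦1, 1↦2, 2↦3}  →  V:4 E:1  edges: 2-q->0
final graph: no rule applies after step 3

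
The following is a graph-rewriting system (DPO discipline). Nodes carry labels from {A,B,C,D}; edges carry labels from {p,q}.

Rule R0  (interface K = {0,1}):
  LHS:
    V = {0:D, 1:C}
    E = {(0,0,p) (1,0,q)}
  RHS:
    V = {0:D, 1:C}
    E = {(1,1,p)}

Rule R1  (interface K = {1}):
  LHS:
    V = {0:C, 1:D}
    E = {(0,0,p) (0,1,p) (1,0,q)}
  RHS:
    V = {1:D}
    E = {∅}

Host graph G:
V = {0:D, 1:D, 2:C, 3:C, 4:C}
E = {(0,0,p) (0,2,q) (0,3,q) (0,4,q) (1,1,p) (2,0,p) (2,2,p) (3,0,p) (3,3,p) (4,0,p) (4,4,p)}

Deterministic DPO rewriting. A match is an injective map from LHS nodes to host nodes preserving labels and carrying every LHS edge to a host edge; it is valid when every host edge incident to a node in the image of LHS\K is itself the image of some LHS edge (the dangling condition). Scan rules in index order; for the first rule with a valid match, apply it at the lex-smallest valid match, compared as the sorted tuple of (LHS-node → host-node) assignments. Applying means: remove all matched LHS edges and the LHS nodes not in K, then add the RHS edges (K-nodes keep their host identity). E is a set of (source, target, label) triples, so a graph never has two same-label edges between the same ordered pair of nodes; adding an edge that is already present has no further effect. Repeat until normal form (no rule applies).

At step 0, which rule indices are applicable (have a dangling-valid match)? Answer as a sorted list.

R0: no valid match — LHS pattern not found
R1: 3 valid matches — {0↦2, 1↦0}, {0↦3, 1↦0}, {0↦4, 1↦0}

Answer: [R1]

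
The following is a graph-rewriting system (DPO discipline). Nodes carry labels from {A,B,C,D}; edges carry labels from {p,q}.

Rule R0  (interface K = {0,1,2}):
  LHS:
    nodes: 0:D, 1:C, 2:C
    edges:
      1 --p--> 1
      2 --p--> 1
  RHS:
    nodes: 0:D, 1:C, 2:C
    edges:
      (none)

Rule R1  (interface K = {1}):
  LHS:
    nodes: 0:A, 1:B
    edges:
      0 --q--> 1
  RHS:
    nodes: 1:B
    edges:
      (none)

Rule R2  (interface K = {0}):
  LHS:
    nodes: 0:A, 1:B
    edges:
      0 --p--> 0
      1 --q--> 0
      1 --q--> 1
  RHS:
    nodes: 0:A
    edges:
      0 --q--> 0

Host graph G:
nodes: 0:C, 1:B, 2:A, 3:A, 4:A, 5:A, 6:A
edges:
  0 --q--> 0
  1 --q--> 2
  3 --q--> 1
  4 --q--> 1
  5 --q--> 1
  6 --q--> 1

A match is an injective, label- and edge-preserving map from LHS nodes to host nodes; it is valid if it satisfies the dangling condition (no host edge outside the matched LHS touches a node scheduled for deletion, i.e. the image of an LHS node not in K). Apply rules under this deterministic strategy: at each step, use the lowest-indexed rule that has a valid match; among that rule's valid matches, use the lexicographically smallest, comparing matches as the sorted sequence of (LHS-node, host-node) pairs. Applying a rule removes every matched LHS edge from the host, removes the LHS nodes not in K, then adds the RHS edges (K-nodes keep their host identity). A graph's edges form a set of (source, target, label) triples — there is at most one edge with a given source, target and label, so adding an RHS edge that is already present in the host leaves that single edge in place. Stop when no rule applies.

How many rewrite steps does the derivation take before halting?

initial: |V|=7 |E|=6  E = 0-q->0 1-q->2 3-q->1 4-q->1 5-q->1 6-q->1
step 1: apply R1 at {0↦3, 1↦1}  → |V|=6 |E|=5  E = 0-q->0 1-q->2 4-q->1 5-q->1 6-q->1
step 2: apply R1 at {0↦4, 1↦1}  → |V|=5 |E|=4  E = 0-q->0 1-q->2 5-q->1 6-q->1
step 3: apply R1 at {0↦5, 1↦1}  → |V|=4 |E|=3  E = 0-q->0 1-q->2 6-q->1
step 4: apply R1 at {0↦6, 1↦1}  → |V|=3 |E|=2  E = 0-q->0 1-q->2
normal form: no rule applies after step 4

Answer: 4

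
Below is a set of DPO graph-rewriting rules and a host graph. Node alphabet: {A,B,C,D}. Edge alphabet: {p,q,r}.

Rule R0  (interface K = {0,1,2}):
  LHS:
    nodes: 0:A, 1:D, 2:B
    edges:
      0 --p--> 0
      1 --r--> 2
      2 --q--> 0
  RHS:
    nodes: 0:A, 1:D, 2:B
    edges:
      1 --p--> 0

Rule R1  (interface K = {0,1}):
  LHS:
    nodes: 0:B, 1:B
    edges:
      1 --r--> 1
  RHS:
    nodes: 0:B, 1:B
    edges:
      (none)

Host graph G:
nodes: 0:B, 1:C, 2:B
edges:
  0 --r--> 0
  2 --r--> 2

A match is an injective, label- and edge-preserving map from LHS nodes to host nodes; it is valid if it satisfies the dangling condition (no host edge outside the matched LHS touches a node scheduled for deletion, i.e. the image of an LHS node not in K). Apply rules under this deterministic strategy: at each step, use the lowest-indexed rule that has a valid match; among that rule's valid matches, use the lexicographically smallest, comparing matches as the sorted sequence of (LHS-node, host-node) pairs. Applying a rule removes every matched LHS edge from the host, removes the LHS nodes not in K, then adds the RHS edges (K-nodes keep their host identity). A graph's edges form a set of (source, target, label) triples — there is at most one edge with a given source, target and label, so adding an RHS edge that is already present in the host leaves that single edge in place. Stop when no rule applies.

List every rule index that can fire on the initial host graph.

Answer: [R1]

Derivation:
R0: no valid match — LHS pattern not found
R1: 2 valid matches — {0↦0, 1↦2}, {0↦2, 1↦0}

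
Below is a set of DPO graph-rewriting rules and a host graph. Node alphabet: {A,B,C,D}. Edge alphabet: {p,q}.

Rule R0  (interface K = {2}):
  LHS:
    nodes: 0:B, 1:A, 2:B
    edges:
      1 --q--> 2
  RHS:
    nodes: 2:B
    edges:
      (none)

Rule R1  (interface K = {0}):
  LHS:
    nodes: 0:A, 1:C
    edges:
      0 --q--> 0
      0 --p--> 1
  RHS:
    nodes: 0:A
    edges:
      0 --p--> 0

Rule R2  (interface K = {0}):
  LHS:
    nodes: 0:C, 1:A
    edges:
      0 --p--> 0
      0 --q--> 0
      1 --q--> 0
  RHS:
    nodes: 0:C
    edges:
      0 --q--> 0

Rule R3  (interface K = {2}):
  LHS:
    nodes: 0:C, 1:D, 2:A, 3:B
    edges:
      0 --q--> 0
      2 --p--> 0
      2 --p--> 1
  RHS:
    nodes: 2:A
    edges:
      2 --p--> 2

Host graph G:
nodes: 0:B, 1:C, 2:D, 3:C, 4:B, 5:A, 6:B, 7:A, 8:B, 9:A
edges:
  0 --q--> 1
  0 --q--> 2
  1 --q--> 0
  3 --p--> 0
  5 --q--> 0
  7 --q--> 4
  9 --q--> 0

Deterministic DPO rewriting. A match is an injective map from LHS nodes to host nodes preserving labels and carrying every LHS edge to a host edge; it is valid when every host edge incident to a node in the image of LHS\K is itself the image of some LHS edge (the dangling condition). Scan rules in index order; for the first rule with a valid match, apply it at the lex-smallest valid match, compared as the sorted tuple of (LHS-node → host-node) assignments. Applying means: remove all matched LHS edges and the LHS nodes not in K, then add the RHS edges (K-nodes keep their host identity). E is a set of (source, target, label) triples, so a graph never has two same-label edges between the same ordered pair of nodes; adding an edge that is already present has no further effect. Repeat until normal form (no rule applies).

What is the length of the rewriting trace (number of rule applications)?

Answer: 3

Derivation:
[0] host  ⇒  10 nodes, 7 edges  {0-q->1 0-q->2 1-q->0 3-p->0 5-q->0 7-q->4 9-q->0}
[1] R0 @ {0↦6, 1↦5, 2↦0}  ⇒  8 nodes, 6 edges  {0-q->1 0-q->2 1-q->0 3-p->0 7-q->4 9-q->0}
[2] R0 @ {0↦8, 1↦7, 2↦4}  ⇒  6 nodes, 5 edges  {0-q->1 0-q->2 1-q->0 3-p->0 9-q->0}
[3] R0 @ {0↦4, 1↦9, 2↦0}  ⇒  4 nodes, 4 edges  {0-q->1 0-q->2 1-q->0 3-p->0}
final graph: no rule applies after step 3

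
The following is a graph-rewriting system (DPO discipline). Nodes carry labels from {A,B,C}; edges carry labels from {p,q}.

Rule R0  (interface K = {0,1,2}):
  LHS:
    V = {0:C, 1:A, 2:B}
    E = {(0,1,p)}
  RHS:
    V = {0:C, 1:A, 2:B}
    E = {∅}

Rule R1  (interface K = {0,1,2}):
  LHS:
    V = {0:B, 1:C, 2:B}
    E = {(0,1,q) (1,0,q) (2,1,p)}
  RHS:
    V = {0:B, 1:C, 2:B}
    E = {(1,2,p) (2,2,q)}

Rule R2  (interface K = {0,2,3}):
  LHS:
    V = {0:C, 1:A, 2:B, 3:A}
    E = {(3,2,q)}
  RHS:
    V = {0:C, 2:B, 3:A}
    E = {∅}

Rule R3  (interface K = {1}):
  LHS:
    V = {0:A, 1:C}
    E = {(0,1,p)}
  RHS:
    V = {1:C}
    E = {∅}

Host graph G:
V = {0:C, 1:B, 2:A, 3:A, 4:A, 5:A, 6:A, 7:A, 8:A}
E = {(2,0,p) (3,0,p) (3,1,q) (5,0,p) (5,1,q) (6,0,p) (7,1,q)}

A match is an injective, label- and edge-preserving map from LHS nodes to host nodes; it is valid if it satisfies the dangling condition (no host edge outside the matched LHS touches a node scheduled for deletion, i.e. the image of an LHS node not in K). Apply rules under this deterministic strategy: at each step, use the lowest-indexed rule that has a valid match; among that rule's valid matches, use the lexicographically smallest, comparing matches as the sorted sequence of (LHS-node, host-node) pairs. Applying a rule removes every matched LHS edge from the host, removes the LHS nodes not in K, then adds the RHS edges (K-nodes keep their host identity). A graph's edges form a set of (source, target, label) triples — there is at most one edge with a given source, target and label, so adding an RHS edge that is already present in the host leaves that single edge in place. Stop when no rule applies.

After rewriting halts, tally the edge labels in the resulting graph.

[0] host  ⇒  9 nodes, 7 edges  {2-p->0 3-p->0 3-q->1 5-p->0 5-q->1 6-p->0 7-q->1}
[1] R2 @ {0↦0, 1↦4, 2↦1, 3↦3}  ⇒  8 nodes, 6 edges  {2-p->0 3-p->0 5-p->0 5-q->1 6-p->0 7-q->1}
[2] R2 @ {0↦0, 1↦8, 2↦1, 3↦5}  ⇒  7 nodes, 5 edges  {2-p->0 3-p->0 5-p->0 6-p->0 7-q->1}
[3] R3 @ {0↦2, 1↦0}  ⇒  6 nodes, 4 edges  {3-p->0 5-p->0 6-p->0 7-q->1}
[4] R3 @ {0↦3, 1↦0}  ⇒  5 nodes, 3 edges  {5-p->0 6-p->0 7-q->1}
[5] R3 @ {0↦5, 1↦0}  ⇒  4 nodes, 2 edges  {6-p->0 7-q->1}
[6] R3 @ {0↦6, 1↦0}  ⇒  3 nodes, 1 edges  {7-q->1}
normal form: no rule applies after step 6
NF edges: [(7, 1, 'q')]

Answer: q:1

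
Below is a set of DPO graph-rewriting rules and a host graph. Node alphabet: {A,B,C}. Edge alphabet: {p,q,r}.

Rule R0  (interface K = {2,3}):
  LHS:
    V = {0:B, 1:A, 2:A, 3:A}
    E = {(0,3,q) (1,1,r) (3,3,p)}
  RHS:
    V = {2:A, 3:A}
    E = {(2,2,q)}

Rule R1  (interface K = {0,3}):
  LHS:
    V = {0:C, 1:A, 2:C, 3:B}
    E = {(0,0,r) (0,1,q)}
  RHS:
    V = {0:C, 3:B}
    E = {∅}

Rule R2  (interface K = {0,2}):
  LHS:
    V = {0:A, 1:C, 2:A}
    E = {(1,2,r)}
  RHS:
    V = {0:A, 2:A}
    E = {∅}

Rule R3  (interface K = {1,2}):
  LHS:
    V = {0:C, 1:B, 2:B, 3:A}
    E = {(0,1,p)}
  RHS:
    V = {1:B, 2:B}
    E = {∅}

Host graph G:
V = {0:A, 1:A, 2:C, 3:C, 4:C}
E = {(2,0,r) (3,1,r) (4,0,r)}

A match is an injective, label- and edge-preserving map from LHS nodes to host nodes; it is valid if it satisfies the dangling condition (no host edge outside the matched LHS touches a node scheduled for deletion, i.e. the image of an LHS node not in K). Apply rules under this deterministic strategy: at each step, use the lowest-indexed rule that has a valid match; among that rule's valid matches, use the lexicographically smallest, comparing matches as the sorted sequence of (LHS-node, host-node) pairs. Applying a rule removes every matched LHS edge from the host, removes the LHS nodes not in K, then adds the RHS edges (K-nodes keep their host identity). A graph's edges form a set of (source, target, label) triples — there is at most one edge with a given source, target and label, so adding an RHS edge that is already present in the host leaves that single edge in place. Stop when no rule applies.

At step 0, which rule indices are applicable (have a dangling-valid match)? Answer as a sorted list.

Answer: [R2]

Derivation:
R0: no valid match — LHS pattern not found
R1: no valid match — LHS pattern not found
R2: 3 valid matches — {0↦0, 1↦3, 2↦1}, {0↦1, 1↦2, 2↦0}, {0↦1, 1↦4, 2↦0}
R3: no valid match — LHS pattern not found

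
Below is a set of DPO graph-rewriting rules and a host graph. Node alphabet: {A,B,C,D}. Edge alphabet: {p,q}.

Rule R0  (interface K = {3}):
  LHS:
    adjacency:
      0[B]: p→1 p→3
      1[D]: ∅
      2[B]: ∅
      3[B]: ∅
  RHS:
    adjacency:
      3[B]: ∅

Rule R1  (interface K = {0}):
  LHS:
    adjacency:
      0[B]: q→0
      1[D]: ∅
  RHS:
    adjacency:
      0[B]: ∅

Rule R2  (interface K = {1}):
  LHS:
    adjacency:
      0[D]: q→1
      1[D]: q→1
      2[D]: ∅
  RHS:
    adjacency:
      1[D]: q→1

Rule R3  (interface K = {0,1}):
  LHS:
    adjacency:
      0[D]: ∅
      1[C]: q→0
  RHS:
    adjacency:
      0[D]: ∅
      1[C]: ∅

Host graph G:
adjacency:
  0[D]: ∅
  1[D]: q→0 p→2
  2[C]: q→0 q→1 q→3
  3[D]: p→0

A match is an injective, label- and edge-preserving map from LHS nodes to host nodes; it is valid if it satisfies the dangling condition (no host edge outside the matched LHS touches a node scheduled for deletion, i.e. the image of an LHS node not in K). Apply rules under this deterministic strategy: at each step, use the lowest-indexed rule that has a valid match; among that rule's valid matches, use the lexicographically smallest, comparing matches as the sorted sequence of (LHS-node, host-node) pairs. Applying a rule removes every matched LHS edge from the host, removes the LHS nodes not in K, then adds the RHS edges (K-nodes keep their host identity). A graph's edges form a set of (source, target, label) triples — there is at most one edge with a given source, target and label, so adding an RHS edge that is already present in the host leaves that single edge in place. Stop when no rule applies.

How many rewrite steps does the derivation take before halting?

Answer: 3

Derivation:
start.  V:4 E:6  edges: 1-q->0 1-p->2 2-q->0 2-q->1 2-q->3 3-p->0
1. fire R3 via {0↦0, 1↦2}  →  V:4 E:5  edges: 1-q->0 1-p->2 2-q->1 2-q->3 3-p->0
2. fire R3 via {0↦1, 1↦2}  →  V:4 E:4  edges: 1-q->0 1-p->2 2-q->3 3-p->0
3. fire R3 via {0↦3, 1↦2}  →  V:4 E:3  edges: 1-q->0 1-p->2 3-p->0
final graph: no rule applies after step 3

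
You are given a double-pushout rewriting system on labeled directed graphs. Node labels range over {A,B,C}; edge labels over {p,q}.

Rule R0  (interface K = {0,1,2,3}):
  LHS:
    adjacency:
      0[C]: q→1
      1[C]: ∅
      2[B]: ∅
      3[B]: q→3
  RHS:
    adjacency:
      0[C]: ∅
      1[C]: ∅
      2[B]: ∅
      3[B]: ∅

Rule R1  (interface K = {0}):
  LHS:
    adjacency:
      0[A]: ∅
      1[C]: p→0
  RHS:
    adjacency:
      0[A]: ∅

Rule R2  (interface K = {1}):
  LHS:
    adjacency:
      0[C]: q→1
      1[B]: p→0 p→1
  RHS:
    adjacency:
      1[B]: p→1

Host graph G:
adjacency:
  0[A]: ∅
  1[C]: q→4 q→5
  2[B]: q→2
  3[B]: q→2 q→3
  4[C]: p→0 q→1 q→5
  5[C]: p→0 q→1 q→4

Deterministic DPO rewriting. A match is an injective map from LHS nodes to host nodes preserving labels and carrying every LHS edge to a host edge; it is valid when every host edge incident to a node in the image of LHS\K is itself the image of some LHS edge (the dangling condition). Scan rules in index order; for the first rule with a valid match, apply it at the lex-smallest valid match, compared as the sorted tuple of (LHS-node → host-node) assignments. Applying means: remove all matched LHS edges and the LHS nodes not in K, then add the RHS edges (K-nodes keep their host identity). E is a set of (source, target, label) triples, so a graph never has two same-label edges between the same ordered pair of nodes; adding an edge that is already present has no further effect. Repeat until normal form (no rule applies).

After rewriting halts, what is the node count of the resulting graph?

Answer: 6

Steps:
initial: |V|=6 |E|=11  E = 1-q->4 1-q->5 2-q->2 3-q->2 3-q->3 4-p->0 4-q->1 4-q->5 5-p->0 5-q->1 5-q->4
step 1: apply R0 at {0↦1, 1↦4, 2↦2, 3↦3}  → |V|=6 |E|=9  E = 1-q->5 2-q->2 3-q->2 4-p->0 4-q->1 4-q->5 5-p->0 5-q->1 5-q->4
step 2: apply R0 at {0↦1, 1↦5, 2↦3, 3↦2}  → |V|=6 |E|=7  E = 3-q->2 4-p->0 4-q->1 4-q->5 5-p->0 5-q->1 5-q->4
normal form: no rule applies after step 2
NF nodes: {0:A, 1:C, 2:B, 3:B, 4:C, 5:C}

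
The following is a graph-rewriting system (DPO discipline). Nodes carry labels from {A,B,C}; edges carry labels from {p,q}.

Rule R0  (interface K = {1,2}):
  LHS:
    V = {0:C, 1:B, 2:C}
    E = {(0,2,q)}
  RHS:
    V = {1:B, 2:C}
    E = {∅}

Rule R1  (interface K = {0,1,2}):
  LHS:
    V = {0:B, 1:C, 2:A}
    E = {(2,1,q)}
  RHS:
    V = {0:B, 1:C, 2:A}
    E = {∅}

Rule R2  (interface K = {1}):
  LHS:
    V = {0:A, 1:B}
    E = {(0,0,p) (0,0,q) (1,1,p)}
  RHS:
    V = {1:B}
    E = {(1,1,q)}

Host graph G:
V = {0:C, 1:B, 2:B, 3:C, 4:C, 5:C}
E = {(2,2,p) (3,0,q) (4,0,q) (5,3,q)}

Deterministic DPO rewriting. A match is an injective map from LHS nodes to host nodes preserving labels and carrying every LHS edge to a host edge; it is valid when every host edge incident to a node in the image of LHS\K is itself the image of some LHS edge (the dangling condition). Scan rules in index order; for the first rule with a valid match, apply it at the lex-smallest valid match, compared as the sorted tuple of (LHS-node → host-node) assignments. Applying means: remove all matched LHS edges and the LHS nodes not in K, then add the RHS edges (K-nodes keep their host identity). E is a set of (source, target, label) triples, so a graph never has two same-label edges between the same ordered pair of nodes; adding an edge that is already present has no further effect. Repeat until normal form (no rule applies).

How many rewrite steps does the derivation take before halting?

Answer: 3

Steps:
start.  V:6 E:4  edges: 2-p->2 3-q->0 4-q->0 5-q->3
1. fire R0 via {0↦4, 1↦1, 2↦0}  →  V:5 E:3  edges: 2-p->2 3-q->0 5-q->3
2. fire R0 via {0↦5, 1↦1, 2↦3}  →  V:4 E:2  edges: 2-p->2 3-q->0
3. fire R0 via {0↦3, 1↦1, 2↦0}  →  V:3 E:1  edges: 2-p->2
final graph: no rule applies after step 3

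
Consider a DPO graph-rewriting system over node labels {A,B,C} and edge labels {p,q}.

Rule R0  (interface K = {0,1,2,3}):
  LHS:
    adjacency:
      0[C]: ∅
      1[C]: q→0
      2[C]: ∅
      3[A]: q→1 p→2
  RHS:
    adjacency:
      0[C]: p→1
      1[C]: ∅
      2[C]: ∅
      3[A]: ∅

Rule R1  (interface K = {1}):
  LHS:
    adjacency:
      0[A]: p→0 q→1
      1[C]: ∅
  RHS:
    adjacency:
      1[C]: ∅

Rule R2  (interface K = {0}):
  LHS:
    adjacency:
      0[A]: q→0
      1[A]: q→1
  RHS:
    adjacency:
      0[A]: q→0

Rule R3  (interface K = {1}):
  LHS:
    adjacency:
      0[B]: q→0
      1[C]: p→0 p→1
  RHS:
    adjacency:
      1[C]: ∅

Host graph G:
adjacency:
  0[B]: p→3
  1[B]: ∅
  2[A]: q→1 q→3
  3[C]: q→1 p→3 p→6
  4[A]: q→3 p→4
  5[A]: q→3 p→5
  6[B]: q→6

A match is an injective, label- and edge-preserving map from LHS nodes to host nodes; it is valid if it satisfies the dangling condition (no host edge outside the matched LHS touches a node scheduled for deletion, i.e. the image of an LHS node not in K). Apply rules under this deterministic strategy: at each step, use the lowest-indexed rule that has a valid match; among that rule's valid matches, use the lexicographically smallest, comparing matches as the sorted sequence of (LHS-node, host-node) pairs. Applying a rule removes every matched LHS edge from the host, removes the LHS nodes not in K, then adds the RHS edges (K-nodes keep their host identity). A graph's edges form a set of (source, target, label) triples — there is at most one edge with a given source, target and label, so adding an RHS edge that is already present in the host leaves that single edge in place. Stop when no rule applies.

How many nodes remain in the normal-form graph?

start.  V:7 E:11  edges: 0-p->3 2-q->1 2-q->3 3-q->1 3-p->3 3-p->6 4-q->3 4-p->4 5-q->3 5-p->5 6-q->6
1. fire R1 via {0↦4, 1↦3}  →  V:6 E:9  edges: 0-p->3 2-q->1 2-q->3 3-q->1 3-p->3 3-p->6 5-q->3 5-p->5 6-q->6
2. fire R1 via {0↦5, 1↦3}  →  V:5 E:7  edges: 0-p->3 2-q->1 2-q->3 3-q->1 3-p->3 3-p->6 6-q->6
3. fire R3 via {0↦6, 1↦3}  →  V:4 E:4  edges: 0-p->3 2-q->1 2-q->3 3-q->1
final graph: no rule applies after step 3
NF nodes: {0:B, 1:B, 2:A, 3:C}

Answer: 4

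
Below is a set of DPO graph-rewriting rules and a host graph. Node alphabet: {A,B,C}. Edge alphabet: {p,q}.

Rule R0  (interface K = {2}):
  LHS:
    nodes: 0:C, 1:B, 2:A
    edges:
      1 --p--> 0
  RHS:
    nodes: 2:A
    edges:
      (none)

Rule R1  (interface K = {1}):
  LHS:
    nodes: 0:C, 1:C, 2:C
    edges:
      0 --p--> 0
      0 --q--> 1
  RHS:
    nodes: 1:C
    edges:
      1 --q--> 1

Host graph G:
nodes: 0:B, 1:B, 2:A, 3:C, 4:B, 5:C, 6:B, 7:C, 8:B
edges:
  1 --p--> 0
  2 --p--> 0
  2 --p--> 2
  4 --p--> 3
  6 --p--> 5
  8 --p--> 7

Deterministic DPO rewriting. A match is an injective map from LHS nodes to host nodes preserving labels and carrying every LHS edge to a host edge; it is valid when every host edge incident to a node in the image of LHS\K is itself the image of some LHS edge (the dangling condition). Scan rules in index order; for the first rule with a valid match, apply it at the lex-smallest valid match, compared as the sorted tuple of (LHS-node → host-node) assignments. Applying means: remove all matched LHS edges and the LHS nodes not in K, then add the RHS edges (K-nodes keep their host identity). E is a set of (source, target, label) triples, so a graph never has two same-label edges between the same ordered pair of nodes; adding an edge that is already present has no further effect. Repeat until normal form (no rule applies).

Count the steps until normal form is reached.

initial: |V|=9 |E|=6  E = 1-p->0 2-p->0 2-p->2 4-p->3 6-p->5 8-p->7
step 1: apply R0 at {0↦3, 1↦4, 2↦2}  → |V|=7 |E|=5  E = 1-p->0 2-p->0 2-p->2 6-p->5 8-p->7
step 2: apply R0 at {0↦5, 1↦6, 2↦2}  → |V|=5 |E|=4  E = 1-p->0 2-p->0 2-p->2 8-p->7
step 3: apply R0 at {0↦7, 1↦8, 2↦2}  → |V|=3 |E|=3  E = 1-p->0 2-p->0 2-p->2
normal form: no rule applies after step 3

Answer: 3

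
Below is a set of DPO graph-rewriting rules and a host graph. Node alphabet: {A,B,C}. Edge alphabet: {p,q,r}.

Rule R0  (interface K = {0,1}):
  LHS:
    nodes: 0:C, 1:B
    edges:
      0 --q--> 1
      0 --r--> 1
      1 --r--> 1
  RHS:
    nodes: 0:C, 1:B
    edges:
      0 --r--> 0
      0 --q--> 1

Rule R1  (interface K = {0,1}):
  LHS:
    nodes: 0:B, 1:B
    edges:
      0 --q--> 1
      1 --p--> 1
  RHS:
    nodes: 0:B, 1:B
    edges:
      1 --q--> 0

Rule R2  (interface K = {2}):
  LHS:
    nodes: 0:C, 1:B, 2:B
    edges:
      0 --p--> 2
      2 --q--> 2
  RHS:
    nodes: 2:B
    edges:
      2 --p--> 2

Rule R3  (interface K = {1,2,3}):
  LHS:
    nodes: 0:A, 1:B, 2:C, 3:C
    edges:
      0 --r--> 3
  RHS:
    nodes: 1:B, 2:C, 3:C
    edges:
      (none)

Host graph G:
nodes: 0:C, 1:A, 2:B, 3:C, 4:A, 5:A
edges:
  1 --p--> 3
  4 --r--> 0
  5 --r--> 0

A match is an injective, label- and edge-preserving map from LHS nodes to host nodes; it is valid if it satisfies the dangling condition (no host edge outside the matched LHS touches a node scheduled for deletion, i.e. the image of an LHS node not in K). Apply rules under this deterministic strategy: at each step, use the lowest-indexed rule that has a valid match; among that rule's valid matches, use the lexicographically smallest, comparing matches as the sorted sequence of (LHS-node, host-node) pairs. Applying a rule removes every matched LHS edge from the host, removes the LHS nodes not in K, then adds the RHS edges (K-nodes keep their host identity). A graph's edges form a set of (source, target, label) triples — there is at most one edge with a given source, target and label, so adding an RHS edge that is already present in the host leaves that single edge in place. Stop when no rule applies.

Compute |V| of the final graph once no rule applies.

initial: |V|=6 |E|=3  E = 1-p->3 4-r->0 5-r->0
step 1: apply R3 at {0↦4, 1↦2, 2↦3, 3↦0}  → |V|=5 |E|=2  E = 1-p->3 5-r->0
step 2: apply R3 at {0↦5, 1↦2, 2↦3, 3↦0}  → |V|=4 |E|=1  E = 1-p->3
final graph: no rule applies after step 2
NF nodes: {0:C, 1:A, 2:B, 3:C}

Answer: 4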